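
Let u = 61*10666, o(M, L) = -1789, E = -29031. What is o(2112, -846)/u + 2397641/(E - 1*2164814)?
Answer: -1563892361971/1427372596970 ≈ -1.0956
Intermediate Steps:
u = 650626
o(2112, -846)/u + 2397641/(E - 1*2164814) = -1789/650626 + 2397641/(-29031 - 1*2164814) = -1789*1/650626 + 2397641/(-29031 - 2164814) = -1789/650626 + 2397641/(-2193845) = -1789/650626 + 2397641*(-1/2193845) = -1789/650626 - 2397641/2193845 = -1563892361971/1427372596970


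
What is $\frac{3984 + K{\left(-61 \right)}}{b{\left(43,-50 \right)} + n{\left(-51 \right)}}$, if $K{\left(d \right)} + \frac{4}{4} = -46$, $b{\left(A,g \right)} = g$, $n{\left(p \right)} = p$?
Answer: $- \frac{3937}{101} \approx -38.98$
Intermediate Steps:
$K{\left(d \right)} = -47$ ($K{\left(d \right)} = -1 - 46 = -47$)
$\frac{3984 + K{\left(-61 \right)}}{b{\left(43,-50 \right)} + n{\left(-51 \right)}} = \frac{3984 - 47}{-50 - 51} = \frac{3937}{-101} = 3937 \left(- \frac{1}{101}\right) = - \frac{3937}{101}$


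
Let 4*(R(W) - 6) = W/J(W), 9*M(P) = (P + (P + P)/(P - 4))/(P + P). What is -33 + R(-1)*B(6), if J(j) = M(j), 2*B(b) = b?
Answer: -75/2 ≈ -37.500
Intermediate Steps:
B(b) = b/2
M(P) = (P + 2*P/(-4 + P))/(18*P) (M(P) = ((P + (P + P)/(P - 4))/(P + P))/9 = ((P + (2*P)/(-4 + P))/((2*P)))/9 = ((P + 2*P/(-4 + P))*(1/(2*P)))/9 = ((P + 2*P/(-4 + P))/(2*P))/9 = (P + 2*P/(-4 + P))/(18*P))
J(j) = (-2 + j)/(18*(-4 + j))
R(W) = 6 + 9*W*(-4 + W)/(2*(-2 + W)) (R(W) = 6 + (W/(((-2 + W)/(18*(-4 + W)))))/4 = 6 + (W*(18*(-4 + W)/(-2 + W)))/4 = 6 + (18*W*(-4 + W)/(-2 + W))/4 = 6 + 9*W*(-4 + W)/(2*(-2 + W)))
-33 + R(-1)*B(6) = -33 + (3*(-8 - 8*(-1) + 3*(-1)²)/(2*(-2 - 1)))*((½)*6) = -33 + ((3/2)*(-8 + 8 + 3*1)/(-3))*3 = -33 + ((3/2)*(-⅓)*(-8 + 8 + 3))*3 = -33 + ((3/2)*(-⅓)*3)*3 = -33 - 3/2*3 = -33 - 9/2 = -75/2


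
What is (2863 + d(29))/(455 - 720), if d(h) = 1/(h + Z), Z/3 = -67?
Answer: -98487/9116 ≈ -10.804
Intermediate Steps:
Z = -201 (Z = 3*(-67) = -201)
d(h) = 1/(-201 + h) (d(h) = 1/(h - 201) = 1/(-201 + h))
(2863 + d(29))/(455 - 720) = (2863 + 1/(-201 + 29))/(455 - 720) = (2863 + 1/(-172))/(-265) = (2863 - 1/172)*(-1/265) = (492435/172)*(-1/265) = -98487/9116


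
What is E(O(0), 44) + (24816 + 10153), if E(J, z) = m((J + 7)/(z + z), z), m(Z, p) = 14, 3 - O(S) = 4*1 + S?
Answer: 34983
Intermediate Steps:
O(S) = -1 - S (O(S) = 3 - (4*1 + S) = 3 - (4 + S) = 3 + (-4 - S) = -1 - S)
E(J, z) = 14
E(O(0), 44) + (24816 + 10153) = 14 + (24816 + 10153) = 14 + 34969 = 34983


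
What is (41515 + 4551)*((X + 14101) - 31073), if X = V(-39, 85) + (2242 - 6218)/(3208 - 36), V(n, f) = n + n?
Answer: -622888052504/793 ≈ -7.8548e+8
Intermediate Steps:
V(n, f) = 2*n
X = -62848/793 (X = 2*(-39) + (2242 - 6218)/(3208 - 36) = -78 - 3976/3172 = -78 - 3976*1/3172 = -78 - 994/793 = -62848/793 ≈ -79.253)
(41515 + 4551)*((X + 14101) - 31073) = (41515 + 4551)*((-62848/793 + 14101) - 31073) = 46066*(11119245/793 - 31073) = 46066*(-13521644/793) = -622888052504/793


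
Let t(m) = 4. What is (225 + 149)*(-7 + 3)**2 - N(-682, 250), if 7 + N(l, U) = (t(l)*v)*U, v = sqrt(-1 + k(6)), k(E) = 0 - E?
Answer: 5991 - 1000*I*sqrt(7) ≈ 5991.0 - 2645.8*I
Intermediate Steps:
k(E) = -E
v = I*sqrt(7) (v = sqrt(-1 - 1*6) = sqrt(-1 - 6) = sqrt(-7) = I*sqrt(7) ≈ 2.6458*I)
N(l, U) = -7 + 4*I*U*sqrt(7) (N(l, U) = -7 + (4*(I*sqrt(7)))*U = -7 + (4*I*sqrt(7))*U = -7 + 4*I*U*sqrt(7))
(225 + 149)*(-7 + 3)**2 - N(-682, 250) = (225 + 149)*(-7 + 3)**2 - (-7 + 4*I*250*sqrt(7)) = 374*(-4)**2 - (-7 + 1000*I*sqrt(7)) = 374*16 + (7 - 1000*I*sqrt(7)) = 5984 + (7 - 1000*I*sqrt(7)) = 5991 - 1000*I*sqrt(7)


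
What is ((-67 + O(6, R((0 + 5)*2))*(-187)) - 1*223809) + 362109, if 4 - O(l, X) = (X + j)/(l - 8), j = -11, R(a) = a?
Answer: 275157/2 ≈ 1.3758e+5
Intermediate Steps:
O(l, X) = 4 - (-11 + X)/(-8 + l) (O(l, X) = 4 - (X - 11)/(l - 8) = 4 - (-11 + X)/(-8 + l))
((-67 + O(6, R((0 + 5)*2))*(-187)) - 1*223809) + 362109 = ((-67 + ((-21 - (0 + 5)*2 + 4*6)/(-8 + 6))*(-187)) - 1*223809) + 362109 = ((-67 + ((-21 - 5*2 + 24)/(-2))*(-187)) - 223809) + 362109 = ((-67 - (-21 - 1*10 + 24)/2*(-187)) - 223809) + 362109 = ((-67 - (-21 - 10 + 24)/2*(-187)) - 223809) + 362109 = ((-67 - ½*(-7)*(-187)) - 223809) + 362109 = ((-67 + (7/2)*(-187)) - 223809) + 362109 = ((-67 - 1309/2) - 223809) + 362109 = (-1443/2 - 223809) + 362109 = -449061/2 + 362109 = 275157/2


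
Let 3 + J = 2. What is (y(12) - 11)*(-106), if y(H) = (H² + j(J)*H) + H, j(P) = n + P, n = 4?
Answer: -19186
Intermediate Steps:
J = -1 (J = -3 + 2 = -1)
j(P) = 4 + P
y(H) = H² + 4*H (y(H) = (H² + (4 - 1)*H) + H = (H² + 3*H) + H = H² + 4*H)
(y(12) - 11)*(-106) = (12*(4 + 12) - 11)*(-106) = (12*16 - 11)*(-106) = (192 - 11)*(-106) = 181*(-106) = -19186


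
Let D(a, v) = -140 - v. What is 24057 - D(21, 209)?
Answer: 24406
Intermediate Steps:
24057 - D(21, 209) = 24057 - (-140 - 1*209) = 24057 - (-140 - 209) = 24057 - 1*(-349) = 24057 + 349 = 24406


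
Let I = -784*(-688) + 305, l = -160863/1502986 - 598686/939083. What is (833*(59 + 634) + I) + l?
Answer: 1576516708800198483/1411428601838 ≈ 1.1170e+6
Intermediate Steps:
l = -1050880385025/1411428601838 (l = -160863*1/1502986 - 598686*1/939083 = -160863/1502986 - 598686/939083 = -1050880385025/1411428601838 ≈ -0.74455)
I = 539697 (I = 539392 + 305 = 539697)
(833*(59 + 634) + I) + l = (833*(59 + 634) + 539697) - 1050880385025/1411428601838 = (833*693 + 539697) - 1050880385025/1411428601838 = (577269 + 539697) - 1050880385025/1411428601838 = 1116966 - 1050880385025/1411428601838 = 1576516708800198483/1411428601838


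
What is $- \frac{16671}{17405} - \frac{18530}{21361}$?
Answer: $- \frac{678623881}{371788205} \approx -1.8253$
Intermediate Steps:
$- \frac{16671}{17405} - \frac{18530}{21361} = - \frac{678623881}{371788205}$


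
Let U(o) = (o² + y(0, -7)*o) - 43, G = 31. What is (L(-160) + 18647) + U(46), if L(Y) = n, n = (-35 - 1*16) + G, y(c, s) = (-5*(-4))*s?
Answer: 14260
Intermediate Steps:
y(c, s) = 20*s
n = -20 (n = (-35 - 1*16) + 31 = (-35 - 16) + 31 = -51 + 31 = -20)
L(Y) = -20
U(o) = -43 + o² - 140*o (U(o) = (o² + (20*(-7))*o) - 43 = (o² - 140*o) - 43 = -43 + o² - 140*o)
(L(-160) + 18647) + U(46) = (-20 + 18647) + (-43 + 46² - 140*46) = 18627 + (-43 + 2116 - 6440) = 18627 - 4367 = 14260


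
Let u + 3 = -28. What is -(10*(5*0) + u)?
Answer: 31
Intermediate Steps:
u = -31 (u = -3 - 28 = -31)
-(10*(5*0) + u) = -(10*(5*0) - 31) = -(10*0 - 31) = -(0 - 31) = -1*(-31) = 31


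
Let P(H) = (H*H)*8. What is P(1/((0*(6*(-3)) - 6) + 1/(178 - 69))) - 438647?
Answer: -187042933575/426409 ≈ -4.3865e+5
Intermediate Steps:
P(H) = 8*H² (P(H) = H²*8 = 8*H²)
P(1/((0*(6*(-3)) - 6) + 1/(178 - 69))) - 438647 = 8*(1/((0*(6*(-3)) - 6) + 1/(178 - 69)))² - 438647 = 8*(1/((0*(-18) - 6) + 1/109))² - 438647 = 8*(1/((0 - 6) + 1/109))² - 438647 = 8*(1/(-6 + 1/109))² - 438647 = 8*(1/(-653/109))² - 438647 = 8*(-109/653)² - 438647 = 8*(11881/426409) - 438647 = 95048/426409 - 438647 = -187042933575/426409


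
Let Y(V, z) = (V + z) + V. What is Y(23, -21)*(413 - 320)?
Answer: 2325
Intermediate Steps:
Y(V, z) = z + 2*V
Y(23, -21)*(413 - 320) = (-21 + 2*23)*(413 - 320) = (-21 + 46)*93 = 25*93 = 2325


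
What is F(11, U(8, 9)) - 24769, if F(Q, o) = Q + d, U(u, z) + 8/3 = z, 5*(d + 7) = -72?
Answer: -123897/5 ≈ -24779.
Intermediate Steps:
d = -107/5 (d = -7 + (1/5)*(-72) = -7 - 72/5 = -107/5 ≈ -21.400)
U(u, z) = -8/3 + z
F(Q, o) = -107/5 + Q (F(Q, o) = Q - 107/5 = -107/5 + Q)
F(11, U(8, 9)) - 24769 = (-107/5 + 11) - 24769 = -52/5 - 24769 = -123897/5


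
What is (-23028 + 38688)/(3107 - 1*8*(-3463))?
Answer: 15660/30811 ≈ 0.50826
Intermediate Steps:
(-23028 + 38688)/(3107 - 1*8*(-3463)) = 15660/(3107 - 8*(-3463)) = 15660/(3107 + 27704) = 15660/30811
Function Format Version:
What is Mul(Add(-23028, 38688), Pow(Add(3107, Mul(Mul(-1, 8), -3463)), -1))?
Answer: Rational(15660, 30811) ≈ 0.50826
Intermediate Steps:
Mul(Add(-23028, 38688), Pow(Add(3107, Mul(Mul(-1, 8), -3463)), -1)) = Mul(15660, Pow(Add(3107, Mul(-8, -3463)), -1)) = Mul(15660, Pow(Add(3107, 27704), -1)) = Mul(15660, Pow(30811, -1)) = Mul(15660, Rational(1, 30811)) = Rational(15660, 30811)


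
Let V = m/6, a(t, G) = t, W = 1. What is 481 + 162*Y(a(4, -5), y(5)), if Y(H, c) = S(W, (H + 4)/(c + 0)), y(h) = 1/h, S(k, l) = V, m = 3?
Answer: 562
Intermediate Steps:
V = ½ (V = 3/6 = 3*(⅙) = ½ ≈ 0.50000)
S(k, l) = ½
Y(H, c) = ½
481 + 162*Y(a(4, -5), y(5)) = 481 + 162*(½) = 481 + 81 = 562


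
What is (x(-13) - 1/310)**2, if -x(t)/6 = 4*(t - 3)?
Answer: 14170283521/96100 ≈ 1.4745e+5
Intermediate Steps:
x(t) = 72 - 24*t (x(t) = -24*(t - 3) = -24*(-3 + t) = -6*(-12 + 4*t) = 72 - 24*t)
(x(-13) - 1/310)**2 = ((72 - 24*(-13)) - 1/310)**2 = ((72 + 312) - 1*1/310)**2 = (384 - 1/310)**2 = (119039/310)**2 = 14170283521/96100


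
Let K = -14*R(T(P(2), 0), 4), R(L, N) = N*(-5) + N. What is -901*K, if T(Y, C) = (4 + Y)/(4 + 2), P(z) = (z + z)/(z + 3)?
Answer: -201824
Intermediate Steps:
P(z) = 2*z/(3 + z) (P(z) = (2*z)/(3 + z) = 2*z/(3 + z))
T(Y, C) = ⅔ + Y/6 (T(Y, C) = (4 + Y)/6 = (4 + Y)*(⅙) = ⅔ + Y/6)
R(L, N) = -4*N (R(L, N) = -5*N + N = -4*N)
K = 224 (K = -(-56)*4 = -14*(-16) = 224)
-901*K = -901*224 = -201824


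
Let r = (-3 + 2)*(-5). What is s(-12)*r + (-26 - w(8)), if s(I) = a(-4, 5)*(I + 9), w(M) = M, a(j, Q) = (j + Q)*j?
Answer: 26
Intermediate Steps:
a(j, Q) = j*(Q + j) (a(j, Q) = (Q + j)*j = j*(Q + j))
r = 5 (r = -1*(-5) = 5)
s(I) = -36 - 4*I (s(I) = (-4*(5 - 4))*(I + 9) = (-4*1)*(9 + I) = -4*(9 + I) = -36 - 4*I)
s(-12)*r + (-26 - w(8)) = (-36 - 4*(-12))*5 + (-26 - 1*8) = (-36 + 48)*5 + (-26 - 8) = 12*5 - 34 = 60 - 34 = 26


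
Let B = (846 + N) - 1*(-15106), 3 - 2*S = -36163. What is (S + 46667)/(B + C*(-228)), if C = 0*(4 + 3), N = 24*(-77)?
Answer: 32375/7052 ≈ 4.5909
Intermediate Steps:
S = 18083 (S = 3/2 - 1/2*(-36163) = 3/2 + 36163/2 = 18083)
N = -1848
C = 0 (C = 0*7 = 0)
B = 14104 (B = (846 - 1848) - 1*(-15106) = -1002 + 15106 = 14104)
(S + 46667)/(B + C*(-228)) = (18083 + 46667)/(14104 + 0*(-228)) = 64750/(14104 + 0) = 64750/14104 = 64750*(1/14104) = 32375/7052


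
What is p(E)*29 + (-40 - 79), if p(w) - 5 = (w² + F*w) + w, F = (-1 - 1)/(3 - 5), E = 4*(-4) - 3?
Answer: 9393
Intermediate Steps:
E = -19 (E = -16 - 3 = -19)
F = 1 (F = -2/(-2) = -2*(-½) = 1)
p(w) = 5 + w² + 2*w (p(w) = 5 + ((w² + 1*w) + w) = 5 + ((w² + w) + w) = 5 + ((w + w²) + w) = 5 + (w² + 2*w) = 5 + w² + 2*w)
p(E)*29 + (-40 - 79) = (5 + (-19)² + 2*(-19))*29 + (-40 - 79) = (5 + 361 - 38)*29 - 119 = 328*29 - 119 = 9512 - 119 = 9393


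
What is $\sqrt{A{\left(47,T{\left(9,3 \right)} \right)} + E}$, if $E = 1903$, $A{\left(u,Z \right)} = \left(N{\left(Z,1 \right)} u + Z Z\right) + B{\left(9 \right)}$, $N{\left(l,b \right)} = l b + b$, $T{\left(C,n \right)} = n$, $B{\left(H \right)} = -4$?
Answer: $4 \sqrt{131} \approx 45.782$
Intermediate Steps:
$N{\left(l,b \right)} = b + b l$ ($N{\left(l,b \right)} = b l + b = b + b l$)
$A{\left(u,Z \right)} = -4 + Z^{2} + u \left(1 + Z\right)$ ($A{\left(u,Z \right)} = \left(1 \left(1 + Z\right) u + Z Z\right) - 4 = \left(\left(1 + Z\right) u + Z^{2}\right) - 4 = \left(u \left(1 + Z\right) + Z^{2}\right) - 4 = \left(Z^{2} + u \left(1 + Z\right)\right) - 4 = -4 + Z^{2} + u \left(1 + Z\right)$)
$\sqrt{A{\left(47,T{\left(9,3 \right)} \right)} + E} = \sqrt{\left(-4 + 3^{2} + 47 \left(1 + 3\right)\right) + 1903} = \sqrt{\left(-4 + 9 + 47 \cdot 4\right) + 1903} = \sqrt{\left(-4 + 9 + 188\right) + 1903} = \sqrt{193 + 1903} = \sqrt{2096} = 4 \sqrt{131}$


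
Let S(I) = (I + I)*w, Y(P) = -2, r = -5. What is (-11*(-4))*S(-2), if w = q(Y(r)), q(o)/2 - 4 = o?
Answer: -704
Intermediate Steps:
q(o) = 8 + 2*o
w = 4 (w = 8 + 2*(-2) = 8 - 4 = 4)
S(I) = 8*I (S(I) = (I + I)*4 = (2*I)*4 = 8*I)
(-11*(-4))*S(-2) = (-11*(-4))*(8*(-2)) = 44*(-16) = -704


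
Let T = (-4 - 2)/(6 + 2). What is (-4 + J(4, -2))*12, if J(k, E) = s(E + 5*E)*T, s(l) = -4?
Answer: -12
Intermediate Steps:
T = -¾ (T = -6/8 = -6*⅛ = -¾ ≈ -0.75000)
J(k, E) = 3 (J(k, E) = -4*(-¾) = 3)
(-4 + J(4, -2))*12 = (-4 + 3)*12 = -1*12 = -12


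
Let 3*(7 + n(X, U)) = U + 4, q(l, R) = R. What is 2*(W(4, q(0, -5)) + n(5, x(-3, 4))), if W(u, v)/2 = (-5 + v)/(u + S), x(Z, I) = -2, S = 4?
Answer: -53/3 ≈ -17.667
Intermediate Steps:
n(X, U) = -17/3 + U/3 (n(X, U) = -7 + (U + 4)/3 = -7 + (4 + U)/3 = -7 + (4/3 + U/3) = -17/3 + U/3)
W(u, v) = 2*(-5 + v)/(4 + u) (W(u, v) = 2*((-5 + v)/(u + 4)) = 2*((-5 + v)/(4 + u)) = 2*(-5 + v)/(4 + u))
2*(W(4, q(0, -5)) + n(5, x(-3, 4))) = 2*(2*(-5 - 5)/(4 + 4) + (-17/3 + (⅓)*(-2))) = 2*(2*(-10)/8 + (-17/3 - ⅔)) = 2*(2*(⅛)*(-10) - 19/3) = 2*(-5/2 - 19/3) = 2*(-53/6) = -53/3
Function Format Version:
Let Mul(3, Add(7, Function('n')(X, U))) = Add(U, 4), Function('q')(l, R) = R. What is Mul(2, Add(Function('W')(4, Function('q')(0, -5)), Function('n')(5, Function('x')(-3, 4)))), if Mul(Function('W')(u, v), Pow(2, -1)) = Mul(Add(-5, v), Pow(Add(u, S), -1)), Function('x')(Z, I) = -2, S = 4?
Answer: Rational(-53, 3) ≈ -17.667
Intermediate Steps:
Function('n')(X, U) = Add(Rational(-17, 3), Mul(Rational(1, 3), U)) (Function('n')(X, U) = Add(-7, Mul(Rational(1, 3), Add(U, 4))) = Add(-7, Mul(Rational(1, 3), Add(4, U))) = Add(-7, Add(Rational(4, 3), Mul(Rational(1, 3), U))) = Add(Rational(-17, 3), Mul(Rational(1, 3), U)))
Function('W')(u, v) = Mul(2, Pow(Add(4, u), -1), Add(-5, v)) (Function('W')(u, v) = Mul(2, Mul(Add(-5, v), Pow(Add(u, 4), -1))) = Mul(2, Mul(Add(-5, v), Pow(Add(4, u), -1))) = Mul(2, Mul(Pow(Add(4, u), -1), Add(-5, v))) = Mul(2, Pow(Add(4, u), -1), Add(-5, v)))
Mul(2, Add(Function('W')(4, Function('q')(0, -5)), Function('n')(5, Function('x')(-3, 4)))) = Mul(2, Add(Mul(2, Pow(Add(4, 4), -1), Add(-5, -5)), Add(Rational(-17, 3), Mul(Rational(1, 3), -2)))) = Mul(2, Add(Mul(2, Pow(8, -1), -10), Add(Rational(-17, 3), Rational(-2, 3)))) = Mul(2, Add(Mul(2, Rational(1, 8), -10), Rational(-19, 3))) = Mul(2, Add(Rational(-5, 2), Rational(-19, 3))) = Mul(2, Rational(-53, 6)) = Rational(-53, 3)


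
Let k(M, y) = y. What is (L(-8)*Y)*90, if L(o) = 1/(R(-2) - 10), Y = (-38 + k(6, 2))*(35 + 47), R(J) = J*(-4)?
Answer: 132840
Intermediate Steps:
R(J) = -4*J
Y = -2952 (Y = (-38 + 2)*(35 + 47) = -36*82 = -2952)
L(o) = -½ (L(o) = 1/(-4*(-2) - 10) = 1/(8 - 10) = 1/(-2) = -½)
(L(-8)*Y)*90 = -½*(-2952)*90 = 1476*90 = 132840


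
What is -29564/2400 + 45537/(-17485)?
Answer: -31310767/2098200 ≈ -14.923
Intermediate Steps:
-29564/2400 + 45537/(-17485) = -29564*1/2400 + 45537*(-1/17485) = -7391/600 - 45537/17485 = -31310767/2098200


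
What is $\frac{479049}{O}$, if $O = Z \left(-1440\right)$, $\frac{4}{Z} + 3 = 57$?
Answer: $- \frac{1437147}{320} \approx -4491.1$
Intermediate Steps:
$Z = \frac{2}{27}$ ($Z = \frac{4}{-3 + 57} = \frac{4}{54} = 4 \cdot \frac{1}{54} = \frac{2}{27} \approx 0.074074$)
$O = - \frac{320}{3}$ ($O = \frac{2}{27} \left(-1440\right) = - \frac{320}{3} \approx -106.67$)
$\frac{479049}{O} = \frac{479049}{- \frac{320}{3}} = 479049 \left(- \frac{3}{320}\right) = - \frac{1437147}{320}$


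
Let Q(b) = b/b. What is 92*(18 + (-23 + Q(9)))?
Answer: -368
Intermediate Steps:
Q(b) = 1
92*(18 + (-23 + Q(9))) = 92*(18 + (-23 + 1)) = 92*(18 - 22) = 92*(-4) = -368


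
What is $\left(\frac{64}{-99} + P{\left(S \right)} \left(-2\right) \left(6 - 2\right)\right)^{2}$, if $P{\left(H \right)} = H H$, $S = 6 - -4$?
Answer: $\frac{6282781696}{9801} \approx 6.4104 \cdot 10^{5}$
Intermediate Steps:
$S = 10$ ($S = 6 + 4 = 10$)
$P{\left(H \right)} = H^{2}$
$\left(\frac{64}{-99} + P{\left(S \right)} \left(-2\right) \left(6 - 2\right)\right)^{2} = \left(\frac{64}{-99} + 10^{2} \left(-2\right) \left(6 - 2\right)\right)^{2} = \left(64 \left(- \frac{1}{99}\right) + 100 \left(-2\right) \left(6 - 2\right)\right)^{2} = \left(- \frac{64}{99} - 800\right)^{2} = \left(- \frac{79264}{99}\right)^{2} = \frac{6282781696}{9801}$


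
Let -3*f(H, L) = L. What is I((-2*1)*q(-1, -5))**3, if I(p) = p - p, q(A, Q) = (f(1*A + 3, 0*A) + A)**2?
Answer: 0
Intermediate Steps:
f(H, L) = -L/3
q(A, Q) = A**2 (q(A, Q) = (-0*A + A)**2 = (-1/3*0 + A)**2 = (0 + A)**2 = A**2)
I(p) = 0
I((-2*1)*q(-1, -5))**3 = 0**3 = 0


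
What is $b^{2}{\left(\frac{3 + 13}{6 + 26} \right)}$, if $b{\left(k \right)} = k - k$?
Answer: $0$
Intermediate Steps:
$b{\left(k \right)} = 0$
$b^{2}{\left(\frac{3 + 13}{6 + 26} \right)} = 0^{2} = 0$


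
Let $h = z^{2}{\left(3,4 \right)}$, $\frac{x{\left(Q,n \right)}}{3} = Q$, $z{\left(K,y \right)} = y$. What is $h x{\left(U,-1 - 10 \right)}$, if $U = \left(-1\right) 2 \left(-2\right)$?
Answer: $192$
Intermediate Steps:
$U = 4$ ($U = \left(-2\right) \left(-2\right) = 4$)
$x{\left(Q,n \right)} = 3 Q$
$h = 16$ ($h = 4^{2} = 16$)
$h x{\left(U,-1 - 10 \right)} = 16 \cdot 3 \cdot 4 = 16 \cdot 12 = 192$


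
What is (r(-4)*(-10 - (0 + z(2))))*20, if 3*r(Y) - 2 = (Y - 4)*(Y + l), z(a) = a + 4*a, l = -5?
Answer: -29600/3 ≈ -9866.7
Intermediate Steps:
z(a) = 5*a
r(Y) = 2/3 + (-5 + Y)*(-4 + Y)/3 (r(Y) = 2/3 + ((Y - 4)*(Y - 5))/3 = 2/3 + ((-4 + Y)*(-5 + Y))/3 = 2/3 + ((-5 + Y)*(-4 + Y))/3 = 2/3 + (-5 + Y)*(-4 + Y)/3)
(r(-4)*(-10 - (0 + z(2))))*20 = ((22/3 - 3*(-4) + (1/3)*(-4)**2)*(-10 - (0 + 5*2)))*20 = ((22/3 + 12 + (1/3)*16)*(-10 - (0 + 10)))*20 = ((22/3 + 12 + 16/3)*(-10 - 1*10))*20 = (74*(-10 - 10)/3)*20 = ((74/3)*(-20))*20 = -1480/3*20 = -29600/3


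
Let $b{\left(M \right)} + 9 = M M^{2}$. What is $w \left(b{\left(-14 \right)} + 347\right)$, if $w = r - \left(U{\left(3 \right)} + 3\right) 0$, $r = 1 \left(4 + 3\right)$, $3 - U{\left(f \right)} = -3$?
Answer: $-16842$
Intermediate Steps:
$U{\left(f \right)} = 6$ ($U{\left(f \right)} = 3 - -3 = 3 + 3 = 6$)
$b{\left(M \right)} = -9 + M^{3}$ ($b{\left(M \right)} = -9 + M M^{2} = -9 + M^{3}$)
$r = 7$ ($r = 1 \cdot 7 = 7$)
$w = 7$ ($w = 7 - \left(6 + 3\right) 0 = 7 - 9 \cdot 0 = 7 - 0 = 7 + 0 = 7$)
$w \left(b{\left(-14 \right)} + 347\right) = 7 \left(\left(-9 + \left(-14\right)^{3}\right) + 347\right) = 7 \left(\left(-9 - 2744\right) + 347\right) = 7 \left(-2753 + 347\right) = 7 \left(-2406\right) = -16842$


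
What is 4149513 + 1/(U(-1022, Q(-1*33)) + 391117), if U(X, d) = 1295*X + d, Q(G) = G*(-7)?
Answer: 3867935346845/932142 ≈ 4.1495e+6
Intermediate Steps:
Q(G) = -7*G
U(X, d) = d + 1295*X
4149513 + 1/(U(-1022, Q(-1*33)) + 391117) = 4149513 + 1/((-(-7)*33 + 1295*(-1022)) + 391117) = 4149513 + 1/((-7*(-33) - 1323490) + 391117) = 4149513 + 1/((231 - 1323490) + 391117) = 4149513 + 1/(-1323259 + 391117) = 4149513 + 1/(-932142) = 4149513 - 1/932142 = 3867935346845/932142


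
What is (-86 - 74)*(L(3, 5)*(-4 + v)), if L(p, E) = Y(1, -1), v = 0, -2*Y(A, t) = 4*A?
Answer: -1280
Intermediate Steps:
Y(A, t) = -2*A
L(p, E) = -2 (L(p, E) = -2*1 = -2)
(-86 - 74)*(L(3, 5)*(-4 + v)) = (-86 - 74)*(-2*(-4 + 0)) = -(-320)*(-4) = -160*8 = -1280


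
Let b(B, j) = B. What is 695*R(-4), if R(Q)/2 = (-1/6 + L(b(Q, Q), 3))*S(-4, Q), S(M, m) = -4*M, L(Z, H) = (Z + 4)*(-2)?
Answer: -11120/3 ≈ -3706.7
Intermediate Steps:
L(Z, H) = -8 - 2*Z (L(Z, H) = (4 + Z)*(-2) = -8 - 2*Z)
R(Q) = -784/3 - 64*Q (R(Q) = 2*((-1/6 + (-8 - 2*Q))*(-4*(-4))) = 2*((-1*⅙ + (-8 - 2*Q))*16) = 2*((-⅙ + (-8 - 2*Q))*16) = 2*((-49/6 - 2*Q)*16) = 2*(-392/3 - 32*Q) = -784/3 - 64*Q)
695*R(-4) = 695*(-784/3 - 64*(-4)) = 695*(-784/3 + 256) = 695*(-16/3) = -11120/3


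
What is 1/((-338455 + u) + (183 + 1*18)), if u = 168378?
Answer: -1/169876 ≈ -5.8866e-6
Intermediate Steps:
1/((-338455 + u) + (183 + 1*18)) = 1/((-338455 + 168378) + (183 + 1*18)) = 1/(-170077 + (183 + 18)) = 1/(-170077 + 201) = 1/(-169876) = -1/169876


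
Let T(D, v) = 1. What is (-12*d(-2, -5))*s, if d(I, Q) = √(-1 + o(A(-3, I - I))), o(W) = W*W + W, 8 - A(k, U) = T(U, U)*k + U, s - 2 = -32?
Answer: 360*√131 ≈ 4120.4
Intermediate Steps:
s = -30 (s = 2 - 32 = -30)
A(k, U) = 8 - U - k (A(k, U) = 8 - (1*k + U) = 8 - (k + U) = 8 - (U + k) = 8 + (-U - k) = 8 - U - k)
o(W) = W + W² (o(W) = W² + W = W + W²)
d(I, Q) = √131 (d(I, Q) = √(-1 + (8 - (I - I) - 1*(-3))*(1 + (8 - (I - I) - 1*(-3)))) = √(-1 + (8 - 1*0 + 3)*(1 + (8 - 1*0 + 3))) = √(-1 + (8 + 0 + 3)*(1 + (8 + 0 + 3))) = √(-1 + 11*(1 + 11)) = √(-1 + 11*12) = √(-1 + 132) = √131)
(-12*d(-2, -5))*s = -12*√131*(-30) = 360*√131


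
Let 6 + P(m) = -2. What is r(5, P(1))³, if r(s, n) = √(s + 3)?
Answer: 16*√2 ≈ 22.627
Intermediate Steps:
P(m) = -8 (P(m) = -6 - 2 = -8)
r(s, n) = √(3 + s)
r(5, P(1))³ = (√(3 + 5))³ = (√8)³ = (2*√2)³ = 16*√2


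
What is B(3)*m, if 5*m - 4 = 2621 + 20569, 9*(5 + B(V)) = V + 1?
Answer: -950954/45 ≈ -21132.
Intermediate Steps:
B(V) = -44/9 + V/9 (B(V) = -5 + (V + 1)/9 = -5 + (1 + V)/9 = -5 + (1/9 + V/9) = -44/9 + V/9)
m = 23194/5 (m = 4/5 + (2621 + 20569)/5 = 4/5 + (1/5)*23190 = 4/5 + 4638 = 23194/5 ≈ 4638.8)
B(3)*m = (-44/9 + (1/9)*3)*(23194/5) = (-44/9 + 1/3)*(23194/5) = -41/9*23194/5 = -950954/45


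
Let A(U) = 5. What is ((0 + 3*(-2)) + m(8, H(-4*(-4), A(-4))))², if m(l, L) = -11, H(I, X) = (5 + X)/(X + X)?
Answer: 289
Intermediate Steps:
H(I, X) = (5 + X)/(2*X) (H(I, X) = (5 + X)/((2*X)) = (5 + X)*(1/(2*X)) = (5 + X)/(2*X))
((0 + 3*(-2)) + m(8, H(-4*(-4), A(-4))))² = ((0 + 3*(-2)) - 11)² = ((0 - 6) - 11)² = (-6 - 11)² = (-17)² = 289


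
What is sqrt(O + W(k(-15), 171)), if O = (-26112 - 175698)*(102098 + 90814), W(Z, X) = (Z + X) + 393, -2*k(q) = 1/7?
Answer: 19*I*sqrt(21137362190)/14 ≈ 1.9731e+5*I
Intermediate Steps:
k(q) = -1/14 (k(q) = -1/2/7 = -1/2*1/7 = -1/14)
W(Z, X) = 393 + X + Z (W(Z, X) = (X + Z) + 393 = 393 + X + Z)
O = -38931570720 (O = -201810*192912 = -38931570720)
sqrt(O + W(k(-15), 171)) = sqrt(-38931570720 + (393 + 171 - 1/14)) = sqrt(-38931570720 + 7895/14) = sqrt(-545041982185/14) = 19*I*sqrt(21137362190)/14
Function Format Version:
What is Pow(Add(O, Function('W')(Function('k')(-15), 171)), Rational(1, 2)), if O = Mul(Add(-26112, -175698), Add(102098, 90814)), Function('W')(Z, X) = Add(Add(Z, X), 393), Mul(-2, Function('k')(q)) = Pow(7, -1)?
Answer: Mul(Rational(19, 14), I, Pow(21137362190, Rational(1, 2))) ≈ Mul(1.9731e+5, I)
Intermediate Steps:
Function('k')(q) = Rational(-1, 14) (Function('k')(q) = Mul(Rational(-1, 2), Pow(7, -1)) = Mul(Rational(-1, 2), Rational(1, 7)) = Rational(-1, 14))
Function('W')(Z, X) = Add(393, X, Z) (Function('W')(Z, X) = Add(Add(X, Z), 393) = Add(393, X, Z))
O = -38931570720 (O = Mul(-201810, 192912) = -38931570720)
Pow(Add(O, Function('W')(Function('k')(-15), 171)), Rational(1, 2)) = Pow(Add(-38931570720, Add(393, 171, Rational(-1, 14))), Rational(1, 2)) = Pow(Add(-38931570720, Rational(7895, 14)), Rational(1, 2)) = Pow(Rational(-545041982185, 14), Rational(1, 2)) = Mul(Rational(19, 14), I, Pow(21137362190, Rational(1, 2)))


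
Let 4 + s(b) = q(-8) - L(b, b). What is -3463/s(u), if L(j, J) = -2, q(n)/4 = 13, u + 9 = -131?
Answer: -3463/50 ≈ -69.260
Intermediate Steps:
u = -140 (u = -9 - 131 = -140)
q(n) = 52 (q(n) = 4*13 = 52)
s(b) = 50 (s(b) = -4 + (52 - 1*(-2)) = -4 + (52 + 2) = -4 + 54 = 50)
-3463/s(u) = -3463/50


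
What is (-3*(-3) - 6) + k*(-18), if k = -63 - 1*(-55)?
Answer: 147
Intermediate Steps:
k = -8 (k = -63 + 55 = -8)
(-3*(-3) - 6) + k*(-18) = (-3*(-3) - 6) - 8*(-18) = (9 - 6) + 144 = 3 + 144 = 147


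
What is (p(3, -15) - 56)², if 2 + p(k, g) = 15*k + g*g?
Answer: 44944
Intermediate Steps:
p(k, g) = -2 + g² + 15*k (p(k, g) = -2 + (15*k + g*g) = -2 + (15*k + g²) = -2 + (g² + 15*k) = -2 + g² + 15*k)
(p(3, -15) - 56)² = ((-2 + (-15)² + 15*3) - 56)² = ((-2 + 225 + 45) - 56)² = (268 - 56)² = 212² = 44944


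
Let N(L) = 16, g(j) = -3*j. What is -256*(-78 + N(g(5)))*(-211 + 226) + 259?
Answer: 238339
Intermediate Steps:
-256*(-78 + N(g(5)))*(-211 + 226) + 259 = -256*(-78 + 16)*(-211 + 226) + 259 = -(-15872)*15 + 259 = -256*(-930) + 259 = 238080 + 259 = 238339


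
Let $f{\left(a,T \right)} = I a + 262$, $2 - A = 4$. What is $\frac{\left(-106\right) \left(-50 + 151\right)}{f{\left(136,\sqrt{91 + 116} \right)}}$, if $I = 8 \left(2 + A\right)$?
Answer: $- \frac{5353}{131} \approx -40.863$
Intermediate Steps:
$A = -2$ ($A = 2 - 4 = -2$)
$I = 0$ ($I = 8 \left(2 - 2\right) = 8 \cdot 0 = 0$)
$f{\left(a,T \right)} = 262$ ($f{\left(a,T \right)} = 0 a + 262 = 0 + 262 = 262$)
$\frac{\left(-106\right) \left(-50 + 151\right)}{f{\left(136,\sqrt{91 + 116} \right)}} = \frac{\left(-106\right) \left(-50 + 151\right)}{262} = \left(-106\right) 101 \cdot \frac{1}{262} = \left(-10706\right) \frac{1}{262} = - \frac{5353}{131}$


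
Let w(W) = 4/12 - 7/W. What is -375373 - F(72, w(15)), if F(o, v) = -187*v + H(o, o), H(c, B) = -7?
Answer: -5630864/15 ≈ -3.7539e+5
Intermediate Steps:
w(W) = 1/3 - 7/W (w(W) = 4*(1/12) - 7/W = 1/3 - 7/W)
F(o, v) = -7 - 187*v (F(o, v) = -187*v - 7 = -7 - 187*v)
-375373 - F(72, w(15)) = -375373 - (-7 - 187*(-21 + 15)/(3*15)) = -375373 - (-7 - 187*(-6)/(3*15)) = -375373 - (-7 - 187*(-2/15)) = -375373 - (-7 + 374/15) = -375373 - 1*269/15 = -375373 - 269/15 = -5630864/15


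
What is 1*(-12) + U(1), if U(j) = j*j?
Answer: -11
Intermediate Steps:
U(j) = j**2
1*(-12) + U(1) = 1*(-12) + 1**2 = -12 + 1 = -11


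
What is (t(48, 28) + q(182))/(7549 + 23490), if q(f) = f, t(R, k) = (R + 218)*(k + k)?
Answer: 15078/31039 ≈ 0.48578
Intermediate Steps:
t(R, k) = 2*k*(218 + R) (t(R, k) = (218 + R)*(2*k) = 2*k*(218 + R))
(t(48, 28) + q(182))/(7549 + 23490) = (2*28*(218 + 48) + 182)/(7549 + 23490) = (2*28*266 + 182)/31039 = (14896 + 182)*(1/31039) = 15078*(1/31039) = 15078/31039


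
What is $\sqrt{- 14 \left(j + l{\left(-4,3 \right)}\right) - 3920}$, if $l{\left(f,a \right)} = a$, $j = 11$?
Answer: $14 i \sqrt{21} \approx 64.156 i$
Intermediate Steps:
$\sqrt{- 14 \left(j + l{\left(-4,3 \right)}\right) - 3920} = \sqrt{- 14 \left(11 + 3\right) - 3920} = \sqrt{\left(-14\right) 14 - 3920} = \sqrt{-196 - 3920} = \sqrt{-4116} = 14 i \sqrt{21}$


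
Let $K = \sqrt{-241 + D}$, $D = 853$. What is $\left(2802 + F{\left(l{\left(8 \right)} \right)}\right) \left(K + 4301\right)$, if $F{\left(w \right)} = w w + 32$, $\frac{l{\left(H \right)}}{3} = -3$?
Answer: $12537415 + 17490 \sqrt{17} \approx 1.261 \cdot 10^{7}$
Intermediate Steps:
$l{\left(H \right)} = -9$ ($l{\left(H \right)} = 3 \left(-3\right) = -9$)
$K = 6 \sqrt{17}$ ($K = \sqrt{-241 + 853} = \sqrt{612} = 6 \sqrt{17} \approx 24.739$)
$F{\left(w \right)} = 32 + w^{2}$ ($F{\left(w \right)} = w^{2} + 32 = 32 + w^{2}$)
$\left(2802 + F{\left(l{\left(8 \right)} \right)}\right) \left(K + 4301\right) = \left(2802 + \left(32 + \left(-9\right)^{2}\right)\right) \left(6 \sqrt{17} + 4301\right) = \left(2802 + \left(32 + 81\right)\right) \left(4301 + 6 \sqrt{17}\right) = \left(2802 + 113\right) \left(4301 + 6 \sqrt{17}\right) = 2915 \left(4301 + 6 \sqrt{17}\right) = 12537415 + 17490 \sqrt{17}$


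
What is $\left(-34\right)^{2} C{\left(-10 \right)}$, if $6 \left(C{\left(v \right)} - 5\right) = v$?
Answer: $\frac{11560}{3} \approx 3853.3$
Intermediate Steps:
$C{\left(v \right)} = 5 + \frac{v}{6}$
$\left(-34\right)^{2} C{\left(-10 \right)} = \left(-34\right)^{2} \left(5 + \frac{1}{6} \left(-10\right)\right) = 1156 \left(5 - \frac{5}{3}\right) = 1156 \cdot \frac{10}{3} = \frac{11560}{3}$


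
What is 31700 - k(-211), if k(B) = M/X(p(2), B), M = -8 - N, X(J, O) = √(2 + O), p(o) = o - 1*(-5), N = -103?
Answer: 31700 + 5*I*√209/11 ≈ 31700.0 + 6.5713*I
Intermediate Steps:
p(o) = 5 + o (p(o) = o + 5 = 5 + o)
M = 95 (M = -8 - 1*(-103) = -8 + 103 = 95)
k(B) = 95/√(2 + B) (k(B) = 95/(√(2 + B)) = 95/√(2 + B))
31700 - k(-211) = 31700 - 95/√(2 - 211) = 31700 - 95/√(-209) = 31700 - 95*(-I*√209/209) = 31700 - (-5)*I*√209/11 = 31700 + 5*I*√209/11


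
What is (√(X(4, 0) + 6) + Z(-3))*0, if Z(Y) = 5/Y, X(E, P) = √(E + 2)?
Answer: 0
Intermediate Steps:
X(E, P) = √(2 + E)
(√(X(4, 0) + 6) + Z(-3))*0 = (√(√(2 + 4) + 6) + 5/(-3))*0 = (√(√6 + 6) + 5*(-⅓))*0 = (√(6 + √6) - 5/3)*0 = (-5/3 + √(6 + √6))*0 = 0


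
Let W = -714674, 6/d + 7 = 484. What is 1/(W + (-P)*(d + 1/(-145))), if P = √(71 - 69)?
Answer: -189936416554425/135742618564617115289 + 3020205*√2/271485237129234230578 ≈ -1.3992e-6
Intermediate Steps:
d = 2/159 (d = 6/(-7 + 484) = 6/477 = 6*(1/477) = 2/159 ≈ 0.012579)
P = √2 ≈ 1.4142
1/(W + (-P)*(d + 1/(-145))) = 1/(-714674 + (-√2)*(2/159 + 1/(-145))) = 1/(-714674 + (-√2)*(2/159 - 1/145)) = 1/(-714674 - √2*(131/23055)) = 1/(-714674 - 131*√2/23055)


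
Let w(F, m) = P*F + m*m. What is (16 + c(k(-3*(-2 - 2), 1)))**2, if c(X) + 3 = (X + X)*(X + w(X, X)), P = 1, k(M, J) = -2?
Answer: 169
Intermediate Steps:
w(F, m) = F + m**2 (w(F, m) = 1*F + m*m = F + m**2)
c(X) = -3 + 2*X*(X**2 + 2*X) (c(X) = -3 + (X + X)*(X + (X + X**2)) = -3 + (2*X)*(X**2 + 2*X) = -3 + 2*X*(X**2 + 2*X))
(16 + c(k(-3*(-2 - 2), 1)))**2 = (16 + (-3 + 2*(-2)**3 + 4*(-2)**2))**2 = (16 + (-3 + 2*(-8) + 4*4))**2 = (16 + (-3 - 16 + 16))**2 = (16 - 3)**2 = 13**2 = 169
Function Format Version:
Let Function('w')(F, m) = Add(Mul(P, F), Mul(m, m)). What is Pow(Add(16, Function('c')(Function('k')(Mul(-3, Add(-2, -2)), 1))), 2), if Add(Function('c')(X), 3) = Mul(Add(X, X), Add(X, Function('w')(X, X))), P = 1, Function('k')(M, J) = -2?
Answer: 169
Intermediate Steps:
Function('w')(F, m) = Add(F, Pow(m, 2)) (Function('w')(F, m) = Add(Mul(1, F), Mul(m, m)) = Add(F, Pow(m, 2)))
Function('c')(X) = Add(-3, Mul(2, X, Add(Pow(X, 2), Mul(2, X)))) (Function('c')(X) = Add(-3, Mul(Add(X, X), Add(X, Add(X, Pow(X, 2))))) = Add(-3, Mul(Mul(2, X), Add(Pow(X, 2), Mul(2, X)))) = Add(-3, Mul(2, X, Add(Pow(X, 2), Mul(2, X)))))
Pow(Add(16, Function('c')(Function('k')(Mul(-3, Add(-2, -2)), 1))), 2) = Pow(Add(16, Add(-3, Mul(2, Pow(-2, 3)), Mul(4, Pow(-2, 2)))), 2) = Pow(Add(16, Add(-3, Mul(2, -8), Mul(4, 4))), 2) = Pow(Add(16, Add(-3, -16, 16)), 2) = Pow(Add(16, -3), 2) = Pow(13, 2) = 169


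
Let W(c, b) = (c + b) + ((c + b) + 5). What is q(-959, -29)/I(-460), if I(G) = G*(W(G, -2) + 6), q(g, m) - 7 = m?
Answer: -1/19090 ≈ -5.2383e-5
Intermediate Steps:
q(g, m) = 7 + m
W(c, b) = 5 + 2*b + 2*c (W(c, b) = (b + c) + ((b + c) + 5) = (b + c) + (5 + b + c) = 5 + 2*b + 2*c)
I(G) = G*(7 + 2*G) (I(G) = G*((5 + 2*(-2) + 2*G) + 6) = G*((5 - 4 + 2*G) + 6) = G*((1 + 2*G) + 6) = G*(7 + 2*G))
q(-959, -29)/I(-460) = (7 - 29)/((-460*(7 + 2*(-460)))) = -22*(-1/(460*(7 - 920))) = -22/((-460*(-913))) = -22/419980 = -22*1/419980 = -1/19090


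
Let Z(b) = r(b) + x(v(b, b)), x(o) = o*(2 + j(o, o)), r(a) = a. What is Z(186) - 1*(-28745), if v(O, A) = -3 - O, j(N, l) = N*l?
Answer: -6722716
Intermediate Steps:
x(o) = o*(2 + o²) (x(o) = o*(2 + o*o) = o*(2 + o²))
Z(b) = b + (-3 - b)*(2 + (-3 - b)²)
Z(186) - 1*(-28745) = (186 - (2 + (3 + 186)²)*(3 + 186)) - 1*(-28745) = (186 - 1*(2 + 189²)*189) + 28745 = (186 - 1*(2 + 35721)*189) + 28745 = (186 - 1*35723*189) + 28745 = (186 - 6751647) + 28745 = -6751461 + 28745 = -6722716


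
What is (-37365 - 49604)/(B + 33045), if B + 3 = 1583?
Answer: -86969/34625 ≈ -2.5117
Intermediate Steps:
B = 1580 (B = -3 + 1583 = 1580)
(-37365 - 49604)/(B + 33045) = (-37365 - 49604)/(1580 + 33045) = -86969/34625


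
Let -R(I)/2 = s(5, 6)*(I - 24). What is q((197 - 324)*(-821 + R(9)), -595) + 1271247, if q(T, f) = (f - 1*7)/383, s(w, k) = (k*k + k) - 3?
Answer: 486886999/383 ≈ 1.2712e+6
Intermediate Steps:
s(w, k) = -3 + k + k² (s(w, k) = (k² + k) - 3 = (k + k²) - 3 = -3 + k + k²)
R(I) = 1872 - 78*I (R(I) = -2*(-3 + 6 + 6²)*(I - 24) = -2*(-3 + 6 + 36)*(-24 + I) = -78*(-24 + I) = -2*(-936 + 39*I) = 1872 - 78*I)
q(T, f) = -7/383 + f/383 (q(T, f) = (f - 7)*(1/383) = (-7 + f)*(1/383) = -7/383 + f/383)
q((197 - 324)*(-821 + R(9)), -595) + 1271247 = (-7/383 + (1/383)*(-595)) + 1271247 = (-7/383 - 595/383) + 1271247 = -602/383 + 1271247 = 486886999/383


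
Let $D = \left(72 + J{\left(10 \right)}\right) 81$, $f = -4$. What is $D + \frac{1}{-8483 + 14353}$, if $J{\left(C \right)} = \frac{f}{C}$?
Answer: $\frac{34043653}{5870} \approx 5799.6$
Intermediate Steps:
$J{\left(C \right)} = - \frac{4}{C}$
$D = \frac{28998}{5}$ ($D = \left(72 - \frac{4}{10}\right) 81 = \left(72 - \frac{2}{5}\right) 81 = \frac{358}{5} \cdot 81 = \frac{28998}{5} \approx 5799.6$)
$D + \frac{1}{-8483 + 14353} = \frac{28998}{5} + \frac{1}{-8483 + 14353} = \frac{28998}{5} + \frac{1}{5870} = \frac{34043653}{5870}$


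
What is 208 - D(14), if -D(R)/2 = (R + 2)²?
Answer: 720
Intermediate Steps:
D(R) = -2*(2 + R)² (D(R) = -2*(R + 2)² = -2*(2 + R)²)
208 - D(14) = 208 - (-2)*(2 + 14)² = 208 - (-2)*16² = 208 - (-2)*256 = 208 - 1*(-512) = 208 + 512 = 720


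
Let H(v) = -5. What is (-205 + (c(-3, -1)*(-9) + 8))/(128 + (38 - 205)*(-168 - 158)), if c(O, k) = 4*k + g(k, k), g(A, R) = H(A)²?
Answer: -193/27285 ≈ -0.0070735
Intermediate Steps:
g(A, R) = 25 (g(A, R) = (-5)² = 25)
c(O, k) = 25 + 4*k (c(O, k) = 4*k + 25 = 25 + 4*k)
(-205 + (c(-3, -1)*(-9) + 8))/(128 + (38 - 205)*(-168 - 158)) = (-205 + ((25 + 4*(-1))*(-9) + 8))/(128 + (38 - 205)*(-168 - 158)) = (-205 + ((25 - 4)*(-9) + 8))/(128 - 167*(-326)) = (-205 + (21*(-9) + 8))/(128 + 54442) = (-205 + (-189 + 8))/54570 = (-205 - 181)*(1/54570) = -386*1/54570 = -193/27285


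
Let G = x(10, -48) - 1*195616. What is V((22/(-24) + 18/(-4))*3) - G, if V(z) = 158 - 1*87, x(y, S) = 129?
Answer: 195558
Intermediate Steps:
V(z) = 71 (V(z) = 158 - 87 = 71)
G = -195487 (G = 129 - 1*195616 = 129 - 195616 = -195487)
V((22/(-24) + 18/(-4))*3) - G = 71 - 1*(-195487) = 71 + 195487 = 195558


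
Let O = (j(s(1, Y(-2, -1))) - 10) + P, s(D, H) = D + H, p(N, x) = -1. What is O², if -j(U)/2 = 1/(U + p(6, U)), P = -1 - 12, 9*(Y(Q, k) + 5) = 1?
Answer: 247009/484 ≈ 510.35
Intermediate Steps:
Y(Q, k) = -44/9 (Y(Q, k) = -5 + (⅑)*1 = -5 + ⅑ = -44/9)
P = -13
j(U) = -2/(-1 + U) (j(U) = -2/(U - 1) = -2/(-1 + U))
O = -497/22 (O = (-2/(-1 + (1 - 44/9)) - 10) - 13 = (-2/(-1 - 35/9) - 10) - 13 = (-2/(-44/9) - 10) - 13 = (-2*(-9/44) - 10) - 13 = (9/22 - 10) - 13 = -211/22 - 13 = -497/22 ≈ -22.591)
O² = (-497/22)² = 247009/484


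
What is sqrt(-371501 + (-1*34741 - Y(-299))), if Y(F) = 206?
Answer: 4*I*sqrt(25403) ≈ 637.53*I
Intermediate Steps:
sqrt(-371501 + (-1*34741 - Y(-299))) = sqrt(-371501 + (-1*34741 - 1*206)) = sqrt(-371501 + (-34741 - 206)) = sqrt(-371501 - 34947) = sqrt(-406448) = 4*I*sqrt(25403)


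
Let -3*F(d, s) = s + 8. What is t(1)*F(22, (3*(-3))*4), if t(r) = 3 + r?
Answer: 112/3 ≈ 37.333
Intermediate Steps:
F(d, s) = -8/3 - s/3 (F(d, s) = -(s + 8)/3 = -(8 + s)/3 = -8/3 - s/3)
t(1)*F(22, (3*(-3))*4) = (3 + 1)*(-8/3 - 3*(-3)*4/3) = 4*(-8/3 - (-3)*4) = 4*(-8/3 - ⅓*(-36)) = 4*(-8/3 + 12) = 4*(28/3) = 112/3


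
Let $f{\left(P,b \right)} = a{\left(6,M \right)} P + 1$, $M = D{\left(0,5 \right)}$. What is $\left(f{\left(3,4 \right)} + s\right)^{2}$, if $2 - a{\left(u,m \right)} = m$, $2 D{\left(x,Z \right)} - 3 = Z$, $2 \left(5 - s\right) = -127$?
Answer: $\frac{16129}{4} \approx 4032.3$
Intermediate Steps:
$s = \frac{137}{2}$ ($s = 5 - - \frac{127}{2} = 5 + \frac{127}{2} = \frac{137}{2} \approx 68.5$)
$D{\left(x,Z \right)} = \frac{3}{2} + \frac{Z}{2}$
$M = 4$ ($M = \frac{3}{2} + \frac{1}{2} \cdot 5 = \frac{3}{2} + \frac{5}{2} = 4$)
$a{\left(u,m \right)} = 2 - m$
$f{\left(P,b \right)} = 1 - 2 P$ ($f{\left(P,b \right)} = \left(2 - 4\right) P + 1 = - 2 P + 1 = 1 - 2 P$)
$\left(f{\left(3,4 \right)} + s\right)^{2} = \left(\left(1 - 6\right) + \frac{137}{2}\right)^{2} = \left(-5 + \frac{137}{2}\right)^{2} = \left(\frac{127}{2}\right)^{2} = \frac{16129}{4}$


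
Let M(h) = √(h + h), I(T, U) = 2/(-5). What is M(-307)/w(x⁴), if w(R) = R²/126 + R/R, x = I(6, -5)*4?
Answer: 24609375*I*√614/32997983 ≈ 18.48*I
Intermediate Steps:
I(T, U) = -⅖ (I(T, U) = 2*(-⅕) = -⅖)
M(h) = √2*√h (M(h) = √(2*h) = √2*√h)
x = -8/5 (x = -⅖*4 = -8/5 ≈ -1.6000)
w(R) = 1 + R²/126 (w(R) = R²*(1/126) + 1 = R²/126 + 1 = 1 + R²/126)
M(-307)/w(x⁴) = (√2*√(-307))/(1 + ((-8/5)⁴)²/126) = (√2*(I*√307))/(1 + (4096/625)²/126) = (I*√614)/(1 + (1/126)*(16777216/390625)) = (I*√614)/(1 + 8388608/24609375) = (I*√614)/(32997983/24609375) = (I*√614)*(24609375/32997983) = 24609375*I*√614/32997983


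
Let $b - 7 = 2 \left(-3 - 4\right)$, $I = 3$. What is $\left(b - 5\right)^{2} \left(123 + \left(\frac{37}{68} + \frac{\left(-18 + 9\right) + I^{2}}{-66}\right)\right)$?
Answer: $\frac{302436}{17} \approx 17790.0$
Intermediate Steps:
$b = -7$ ($b = 7 + 2 \left(-3 - 4\right) = 7 + 2 \left(-7\right) = 7 - 14 = -7$)
$\left(b - 5\right)^{2} \left(123 + \left(\frac{37}{68} + \frac{\left(-18 + 9\right) + I^{2}}{-66}\right)\right) = \left(-7 - 5\right)^{2} \left(123 + \left(\frac{37}{68} + \frac{\left(-18 + 9\right) + 3^{2}}{-66}\right)\right) = \left(-12\right)^{2} \left(123 + \left(37 \cdot \frac{1}{68} + \left(-9 + 9\right) \left(- \frac{1}{66}\right)\right)\right) = 144 \left(123 + \left(\frac{37}{68} + 0 \left(- \frac{1}{66}\right)\right)\right) = 144 \left(123 + \left(\frac{37}{68} + 0\right)\right) = 144 \left(123 + \frac{37}{68}\right) = 144 \cdot \frac{8401}{68} = \frac{302436}{17}$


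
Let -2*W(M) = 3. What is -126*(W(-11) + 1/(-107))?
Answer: 20349/107 ≈ 190.18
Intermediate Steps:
W(M) = -3/2 (W(M) = -1/2*3 = -3/2)
-126*(W(-11) + 1/(-107)) = -126*(-3/2 + 1/(-107)) = -126*(-3/2 - 1/107) = -126*(-323/214) = 20349/107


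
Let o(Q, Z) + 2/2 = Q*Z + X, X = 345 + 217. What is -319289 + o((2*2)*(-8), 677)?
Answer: -340392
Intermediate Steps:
X = 562
o(Q, Z) = 561 + Q*Z (o(Q, Z) = -1 + (Q*Z + 562) = -1 + (562 + Q*Z) = 561 + Q*Z)
-319289 + o((2*2)*(-8), 677) = -319289 + (561 + ((2*2)*(-8))*677) = -319289 + (561 + (4*(-8))*677) = -319289 + (561 - 32*677) = -319289 + (561 - 21664) = -319289 - 21103 = -340392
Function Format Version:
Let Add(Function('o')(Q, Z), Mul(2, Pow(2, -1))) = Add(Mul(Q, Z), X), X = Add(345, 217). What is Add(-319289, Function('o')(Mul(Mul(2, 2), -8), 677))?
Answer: -340392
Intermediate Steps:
X = 562
Function('o')(Q, Z) = Add(561, Mul(Q, Z)) (Function('o')(Q, Z) = Add(-1, Add(Mul(Q, Z), 562)) = Add(-1, Add(562, Mul(Q, Z))) = Add(561, Mul(Q, Z)))
Add(-319289, Function('o')(Mul(Mul(2, 2), -8), 677)) = Add(-319289, Add(561, Mul(Mul(Mul(2, 2), -8), 677))) = Add(-319289, Add(561, Mul(Mul(4, -8), 677))) = Add(-319289, Add(561, Mul(-32, 677))) = Add(-319289, Add(561, -21664)) = Add(-319289, -21103) = -340392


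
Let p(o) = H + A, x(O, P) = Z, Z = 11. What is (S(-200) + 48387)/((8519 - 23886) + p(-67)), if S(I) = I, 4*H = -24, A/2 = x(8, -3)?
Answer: -48187/15351 ≈ -3.1390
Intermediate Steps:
x(O, P) = 11
A = 22 (A = 2*11 = 22)
H = -6 (H = (1/4)*(-24) = -6)
p(o) = 16 (p(o) = -6 + 22 = 16)
(S(-200) + 48387)/((8519 - 23886) + p(-67)) = (-200 + 48387)/((8519 - 23886) + 16) = 48187/(-15367 + 16) = 48187/(-15351) = 48187*(-1/15351) = -48187/15351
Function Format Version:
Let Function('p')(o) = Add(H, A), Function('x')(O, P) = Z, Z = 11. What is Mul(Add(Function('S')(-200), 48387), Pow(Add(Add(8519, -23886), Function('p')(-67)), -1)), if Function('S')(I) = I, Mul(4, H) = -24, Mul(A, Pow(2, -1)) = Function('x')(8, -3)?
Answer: Rational(-48187, 15351) ≈ -3.1390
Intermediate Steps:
Function('x')(O, P) = 11
A = 22 (A = Mul(2, 11) = 22)
H = -6 (H = Mul(Rational(1, 4), -24) = -6)
Function('p')(o) = 16 (Function('p')(o) = Add(-6, 22) = 16)
Mul(Add(Function('S')(-200), 48387), Pow(Add(Add(8519, -23886), Function('p')(-67)), -1)) = Mul(Add(-200, 48387), Pow(Add(Add(8519, -23886), 16), -1)) = Mul(48187, Pow(Add(-15367, 16), -1)) = Mul(48187, Pow(-15351, -1)) = Mul(48187, Rational(-1, 15351)) = Rational(-48187, 15351)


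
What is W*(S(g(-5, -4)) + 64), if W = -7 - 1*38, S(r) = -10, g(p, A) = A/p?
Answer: -2430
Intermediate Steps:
W = -45 (W = -7 - 38 = -45)
W*(S(g(-5, -4)) + 64) = -45*(-10 + 64) = -45*54 = -2430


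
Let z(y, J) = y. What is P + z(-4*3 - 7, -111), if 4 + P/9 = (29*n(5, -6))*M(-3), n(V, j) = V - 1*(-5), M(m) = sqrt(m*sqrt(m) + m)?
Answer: -55 + 2610*sqrt(-3 - 3*I*sqrt(3)) ≈ 3141.6 - 5536.6*I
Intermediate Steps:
M(m) = sqrt(m + m**(3/2)) (M(m) = sqrt(m**(3/2) + m) = sqrt(m + m**(3/2)))
n(V, j) = 5 + V (n(V, j) = V + 5 = 5 + V)
P = -36 + 2610*sqrt(-3 - 3*I*sqrt(3)) (P = -36 + 9*((29*(5 + 5))*sqrt(-3 + (-3)**(3/2))) = -36 + 9*((29*10)*sqrt(-3 - 3*I*sqrt(3))) = -36 + 9*(290*sqrt(-3 - 3*I*sqrt(3))) = -36 + 2610*sqrt(-3 - 3*I*sqrt(3)) ≈ 3160.6 - 5536.6*I)
P + z(-4*3 - 7, -111) = (-36 + 2610*sqrt(-3 - 3*I*sqrt(3))) + (-4*3 - 7) = (-36 + 2610*sqrt(-3 - 3*I*sqrt(3))) + (-12 - 7) = (-36 + 2610*sqrt(-3 - 3*I*sqrt(3))) - 19 = -55 + 2610*sqrt(-3 - 3*I*sqrt(3))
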